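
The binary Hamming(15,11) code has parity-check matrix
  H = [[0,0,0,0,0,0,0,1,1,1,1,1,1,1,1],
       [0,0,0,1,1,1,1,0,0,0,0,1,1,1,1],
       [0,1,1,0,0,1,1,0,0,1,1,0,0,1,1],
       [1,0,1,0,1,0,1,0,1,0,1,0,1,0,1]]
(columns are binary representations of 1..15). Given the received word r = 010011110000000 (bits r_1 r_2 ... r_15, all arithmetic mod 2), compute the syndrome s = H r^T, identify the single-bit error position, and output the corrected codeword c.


s = (1, 1, 1, 0)^T, error position = 14, corrected codeword c = 010011110000010

Compute s = H r^T mod 2 one row at a time:
  s_1 = 1 + 0 + 0 + 0 + 0 + 0 + 0 + 0 = 1 ≡ 1 (mod 2).
  s_2 = 0 + 1 + 1 + 1 + 0 + 0 + 0 + 0 = 3 ≡ 1 (mod 2).
  s_3 = 1 + 0 + 1 + 1 + 0 + 0 + 0 + 0 = 3 ≡ 1 (mod 2).
  s_4 = 0 + 0 + 1 + 1 + 0 + 0 + 0 + 0 = 2 ≡ 0 (mod 2).
s = (1, 1, 1, 0)^T — this equals column 14 of H (binary 1110), so error is at position 14.
Correct: flip bit 14 of r = 010011110000000 to get c = 010011110000010.


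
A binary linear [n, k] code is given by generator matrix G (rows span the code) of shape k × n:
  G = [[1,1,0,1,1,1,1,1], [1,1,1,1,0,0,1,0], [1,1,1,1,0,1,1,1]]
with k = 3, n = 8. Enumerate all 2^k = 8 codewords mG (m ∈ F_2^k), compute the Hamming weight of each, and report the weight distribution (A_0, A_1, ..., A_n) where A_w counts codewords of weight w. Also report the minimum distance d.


Weight distribution: A_0 = 1, A_2 = 2, A_4 = 1, A_5 = 2, A_7 = 2. Minimum distance d = 2.

Enumerate all 2^3 = 8 messages m ∈ F_2^3.
For each, compute codeword c = mG in F_2^8, then tally its weight.
  m = 000 → c = 00000000, weight = 0.
  m = 100 → c = 11011111, weight = 7.
  m = 010 → c = 11110010, weight = 5.
  m = 110 → c = 00101101, weight = 4.
  m = 001 → c = 11110111, weight = 7.
  m = 101 → c = 00101000, weight = 2.
  m = 011 → c = 00000101, weight = 2.
  m = 111 → c = 11011010, weight = 5.
Tally weights:
  weight 0: 1 codewords.
  weight 2: 2 codewords.
  weight 4: 1 codewords.
  weight 5: 2 codewords.
  weight 7: 2 codewords.
Minimum distance d = smallest w > 0 with A_w > 0 = 2.
Sanity: Σ A_w = 8 = 2^3 = 8 ✓.


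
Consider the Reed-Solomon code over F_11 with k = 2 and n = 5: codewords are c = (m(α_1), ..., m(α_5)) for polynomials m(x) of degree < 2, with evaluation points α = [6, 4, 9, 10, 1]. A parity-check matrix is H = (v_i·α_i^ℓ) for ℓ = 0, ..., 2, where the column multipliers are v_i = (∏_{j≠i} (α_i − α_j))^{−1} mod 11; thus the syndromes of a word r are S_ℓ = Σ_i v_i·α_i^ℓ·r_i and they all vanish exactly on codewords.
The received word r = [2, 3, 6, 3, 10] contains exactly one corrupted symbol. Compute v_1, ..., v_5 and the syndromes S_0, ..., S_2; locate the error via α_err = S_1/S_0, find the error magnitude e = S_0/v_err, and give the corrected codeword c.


S = (2, 9, 2), error at position 4, error magnitude e = 3, c = [2, 3, 6, 0, 10].

Step 1: column multipliers v_i = (∏_{j≠i}(α_i − α_j))^{−1} mod 11.
  i = 1 (α = 6): (6−4)(6−9)(6−10)(6−1) = 2·(−3)·(−4)·5 = 120 ≡ 10, so v_1 = 10^{−1} = 10 (mod 11).
  i = 2 (α = 4): (4−6)(4−9)(4−10)(4−1) = (−2)·(−5)·(−6)·3 = −180 ≡ 7, so v_2 = 7^{−1} = 8 (mod 11).
  i = 3 (α = 9): (9−6)(9−4)(9−10)(9−1) = 3·5·(−1)·8 = −120 ≡ 1, so v_3 = 1^{−1} = 1 (mod 11).
  i = 4 (α = 10): (10−6)(10−4)(10−9)(10−1) = 4·6·1·9 = 216 ≡ 7, so v_4 = 7^{−1} = 8 (mod 11).
  i = 5 (α = 1): (1−6)(1−4)(1−9)(1−10) = (−5)·(−3)·(−8)·(−9) = 1080 ≡ 2, so v_5 = 2^{−1} = 6 (mod 11).
  v = [10, 8, 1, 8, 6].
Step 2: syndromes of r = [2, 3, 6, 3, 10] (all sums mod 11).
  S_0 = Σ v_i r_i = 10·2 + 8·3 + 1·6 + 8·3 + 6·10 = 134 ≡ 2.
  S_1 = Σ v_i α_i r_i = 10·6·2 + 8·4·3 + 1·9·6 + 8·10·3 + 6·1·10 = 570 ≡ 9.
  α_i^2 mod 11 = [3, 5, 4, 1, 1].
  S_2 = Σ v_i α_i^2 r_i = 10·3·2 + 8·5·3 + 1·4·6 + 8·1·3 + 6·1·10 = 288 ≡ 2.
  S = (2, 9, 2) ≠ 0, so r is not a codeword (an error is present).
Step 3: locate the error. For a single error e at position i, S_ℓ = v_i·e·α_i^ℓ, so α_err = S_1/S_0.
  S_0^{−1} = 2^{−1} = 6 (mod 11), so α_err = 9·6 = 54 ≡ 10 = α_4. Error position i = 4.
  Consistency check: S_2/S_1 = 2·5 = 10 ≡ 10 = α_err ✓ (single-error assumption holds).
Step 4: error magnitude e = S_0/v_4 = S_0·∏_{j≠4}(α_4 − α_j) = 2·7 = 14 ≡ 3 (mod 11).
Step 5: correct position 4: c_4 = r_4 − e = 3 − 3 ≡ 0 (mod 11). Hence c = [2, 3, 6, 0, 10].
  Check: interpolating c through the α_i gives m(x) = 5 + 5·x (degree < 2) with m(α_i) = c_i for every i, so c is indeed a codeword.


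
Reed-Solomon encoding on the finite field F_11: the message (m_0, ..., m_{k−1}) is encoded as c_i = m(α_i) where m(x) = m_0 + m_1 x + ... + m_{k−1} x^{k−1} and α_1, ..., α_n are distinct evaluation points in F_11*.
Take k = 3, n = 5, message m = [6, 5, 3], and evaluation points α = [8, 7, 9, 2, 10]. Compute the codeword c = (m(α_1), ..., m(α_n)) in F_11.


c = [7, 1, 8, 6, 4]

Message polynomial: m(x) = 6 + 5·x + 3·x^2 (mod 11).
For each evaluation point α_i, compute m(α_i) mod 11:
  α_1 = 8: Horner steps 3 → 7 → 7, so m(8) = 7.
  α_2 = 7: Horner steps 3 → 4 → 1, so m(7) = 1.
  α_3 = 9: Horner steps 3 → 10 → 8, so m(9) = 8.
  α_4 = 2: Horner steps 3 → 0 → 6, so m(2) = 6.
  α_5 = 10: Horner steps 3 → 2 → 4, so m(10) = 4.
Codeword c = [7, 1, 8, 6, 4] ∈ F_11^5.


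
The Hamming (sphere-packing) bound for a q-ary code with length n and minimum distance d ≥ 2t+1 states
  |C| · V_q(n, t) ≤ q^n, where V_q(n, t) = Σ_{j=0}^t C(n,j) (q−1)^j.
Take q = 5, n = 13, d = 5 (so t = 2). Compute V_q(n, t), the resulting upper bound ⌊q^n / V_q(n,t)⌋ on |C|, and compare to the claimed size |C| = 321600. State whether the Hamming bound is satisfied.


V_q(n, t) = 1301, q^n = 1220703125, Hamming bound = 938280, |C| = 321600 ≤ bound (satisfied).

Step 1: Compute V_q(n, t) = Σ_{j=0}^2 C(n, j) (q−1)^j.
  j = 0: C(13,0)·(4)^0 = 1·1 = 1.
  j = 1: C(13,1)·(4)^1 = 13·4 = 52.
  j = 2: C(13,2)·(4)^2 = 78·16 = 1248.
  V_q(n, t) = 1 + 52 + 1248 = 1301.
Step 2: q^n = 5^13 = 1220703125.
Step 3: Hamming bound ⌊q^n / V_q(n,t)⌋ = ⌊1220703125/1301⌋ = 938280.
Step 4: Compare |C| = 321600 to 938280: satisfied.
The claimed |C| lies below the Hamming bound.


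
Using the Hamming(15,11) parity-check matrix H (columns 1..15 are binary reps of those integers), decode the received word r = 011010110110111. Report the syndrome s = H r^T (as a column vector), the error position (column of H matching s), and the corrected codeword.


s = (0, 1, 1, 0)^T, error position = 6, corrected codeword c = 011011110110111

Compute s = H r^T mod 2 one row at a time:
  s_1 = 1 + 0 + 1 + 1 + 0 + 1 + 1 + 1 = 6 ≡ 0 (mod 2).
  s_2 = 0 + 1 + 0 + 1 + 0 + 1 + 1 + 1 = 5 ≡ 1 (mod 2).
  s_3 = 1 + 1 + 0 + 1 + 1 + 1 + 1 + 1 = 7 ≡ 1 (mod 2).
  s_4 = 0 + 1 + 1 + 1 + 0 + 1 + 1 + 1 = 6 ≡ 0 (mod 2).
s = (0, 1, 1, 0)^T — this equals column 6 of H (binary 0110), so error is at position 6.
Correct: flip bit 6 of r = 011010110110111 to get c = 011011110110111.


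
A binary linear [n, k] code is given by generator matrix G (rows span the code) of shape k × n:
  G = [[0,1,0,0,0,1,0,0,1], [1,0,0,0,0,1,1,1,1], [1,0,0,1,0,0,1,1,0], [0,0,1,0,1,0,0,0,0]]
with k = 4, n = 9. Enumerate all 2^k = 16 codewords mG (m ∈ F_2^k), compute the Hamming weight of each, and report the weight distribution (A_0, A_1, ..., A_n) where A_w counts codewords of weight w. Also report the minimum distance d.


Weight distribution: A_0 = 1, A_2 = 2, A_3 = 2, A_4 = 3, A_5 = 3, A_6 = 2, A_7 = 2, A_9 = 1. Minimum distance d = 2.

Enumerate all 2^4 = 16 messages m ∈ F_2^4.
For each, compute codeword c = mG in F_2^9, then tally its weight.
  m = 0000 → c = 000000000, weight = 0.
  m = 1000 → c = 010001001, weight = 3.
  m = 0100 → c = 100001111, weight = 5.
  m = 1100 → c = 110000110, weight = 4.
  m = 0010 → c = 100100110, weight = 4.
  m = 1010 → c = 110101111, weight = 7.
  m = 0110 → c = 000101001, weight = 3.
  m = 1110 → c = 010100000, weight = 2.
  m = 0001 → c = 001010000, weight = 2.
  m = 1001 → c = 011011001, weight = 5.
  m = 0101 → c = 101011111, weight = 7.
  m = 1101 → c = 111010110, weight = 6.
  m = 0011 → c = 101110110, weight = 6.
  m = 1011 → c = 111111111, weight = 9.
  m = 0111 → c = 001111001, weight = 5.
  m = 1111 → c = 011110000, weight = 4.
Tally weights:
  weight 0: 1 codewords.
  weight 2: 2 codewords.
  weight 3: 2 codewords.
  weight 4: 3 codewords.
  weight 5: 3 codewords.
  weight 6: 2 codewords.
  weight 7: 2 codewords.
  weight 9: 1 codewords.
Minimum distance d = smallest w > 0 with A_w > 0 = 2.
Sanity: Σ A_w = 16 = 2^4 = 16 ✓.


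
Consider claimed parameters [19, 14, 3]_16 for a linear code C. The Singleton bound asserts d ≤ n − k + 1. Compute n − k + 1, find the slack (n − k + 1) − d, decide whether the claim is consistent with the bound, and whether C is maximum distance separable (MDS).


Singleton RHS = n − k + 1 = 6, slack = 3, bound satisfied, not MDS.

Singleton bound: d ≤ n − k + 1.
Here n = 19, k = 14, so n − k + 1 = 6.
Given d = 3, check d ≤ 6: YES.
Slack = (n − k + 1) − d = 3.
The code is NOT MDS (slack = 3 > 0).
Description: the claimed parameters are [19, 14, 3]_16; such a code would be non-MDS.


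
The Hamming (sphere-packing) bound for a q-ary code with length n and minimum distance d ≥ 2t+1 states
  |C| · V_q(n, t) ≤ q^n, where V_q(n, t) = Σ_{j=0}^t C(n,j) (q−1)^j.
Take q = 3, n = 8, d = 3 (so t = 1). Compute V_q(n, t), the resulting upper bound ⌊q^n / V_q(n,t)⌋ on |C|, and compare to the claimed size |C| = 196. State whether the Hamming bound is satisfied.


V_q(n, t) = 17, q^n = 6561, Hamming bound = 385, |C| = 196 ≤ bound (satisfied).

Step 1: Compute V_q(n, t) = Σ_{j=0}^1 C(n, j) (q−1)^j.
  j = 0: C(8,0)·(2)^0 = 1·1 = 1.
  j = 1: C(8,1)·(2)^1 = 8·2 = 16.
  V_q(n, t) = 1 + 16 = 17.
Step 2: q^n = 3^8 = 6561.
Step 3: Hamming bound ⌊q^n / V_q(n,t)⌋ = ⌊6561/17⌋ = 385.
Step 4: Compare |C| = 196 to 385: satisfied.
The claimed |C| lies below the Hamming bound.


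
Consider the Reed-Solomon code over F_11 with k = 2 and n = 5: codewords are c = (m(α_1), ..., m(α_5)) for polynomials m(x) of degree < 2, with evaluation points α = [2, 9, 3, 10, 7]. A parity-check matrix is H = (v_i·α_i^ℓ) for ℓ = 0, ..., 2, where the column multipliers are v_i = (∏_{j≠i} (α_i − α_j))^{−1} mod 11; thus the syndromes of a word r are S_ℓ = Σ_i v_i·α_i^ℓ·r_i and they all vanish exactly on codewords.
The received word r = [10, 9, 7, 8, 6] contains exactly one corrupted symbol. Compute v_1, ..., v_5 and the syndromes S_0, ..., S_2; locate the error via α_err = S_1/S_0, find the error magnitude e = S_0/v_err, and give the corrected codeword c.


S = (5, 1, 9), error at position 2, error magnitude e = 9, c = [10, 0, 7, 8, 6].

Step 1: column multipliers v_i = (∏_{j≠i}(α_i − α_j))^{−1} mod 11.
  i = 1 (α = 2): (2−9)(2−3)(2−10)(2−7) = (−7)·(−1)·(−8)·(−5) = 280 ≡ 5, so v_1 = 5^{−1} = 9 (mod 11).
  i = 2 (α = 9): (9−2)(9−3)(9−10)(9−7) = 7·6·(−1)·2 = −84 ≡ 4, so v_2 = 4^{−1} = 3 (mod 11).
  i = 3 (α = 3): (3−2)(3−9)(3−10)(3−7) = 1·(−6)·(−7)·(−4) = −168 ≡ 8, so v_3 = 8^{−1} = 7 (mod 11).
  i = 4 (α = 10): (10−2)(10−9)(10−3)(10−7) = 8·1·7·3 = 168 ≡ 3, so v_4 = 3^{−1} = 4 (mod 11).
  i = 5 (α = 7): (7−2)(7−9)(7−3)(7−10) = 5·(−2)·4·(−3) = 120 ≡ 10, so v_5 = 10^{−1} = 10 (mod 11).
  v = [9, 3, 7, 4, 10].
Step 2: syndromes of r = [10, 9, 7, 8, 6] (all sums mod 11).
  S_0 = Σ v_i r_i = 9·10 + 3·9 + 7·7 + 4·8 + 10·6 = 258 ≡ 5.
  S_1 = Σ v_i α_i r_i = 9·2·10 + 3·9·9 + 7·3·7 + 4·10·8 + 10·7·6 = 1310 ≡ 1.
  α_i^2 mod 11 = [4, 4, 9, 1, 5].
  S_2 = Σ v_i α_i^2 r_i = 9·4·10 + 3·4·9 + 7·9·7 + 4·1·8 + 10·5·6 = 1241 ≡ 9.
  S = (5, 1, 9) ≠ 0, so r is not a codeword (an error is present).
Step 3: locate the error. For a single error e at position i, S_ℓ = v_i·e·α_i^ℓ, so α_err = S_1/S_0.
  S_0^{−1} = 5^{−1} = 9 (mod 11), so α_err = 1·9 = 9 ≡ 9 = α_2. Error position i = 2.
  Consistency check: S_2/S_1 = 9·1 = 9 ≡ 9 = α_err ✓ (single-error assumption holds).
Step 4: error magnitude e = S_0/v_2 = S_0·∏_{j≠2}(α_2 − α_j) = 5·4 = 20 ≡ 9 (mod 11).
Step 5: correct position 2: c_2 = r_2 − e = 9 − 9 ≡ 0 (mod 11). Hence c = [10, 0, 7, 8, 6].
  Check: interpolating c through the α_i gives m(x) = 5 + 8·x (degree < 2) with m(α_i) = c_i for every i, so c is indeed a codeword.


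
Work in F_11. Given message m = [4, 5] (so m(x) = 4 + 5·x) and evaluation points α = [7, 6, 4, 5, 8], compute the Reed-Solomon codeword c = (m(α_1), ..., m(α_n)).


c = [6, 1, 2, 7, 0]

Message polynomial: m(x) = 4 + 5·x (mod 11).
For each evaluation point α_i, compute m(α_i) mod 11:
  α_1 = 7: Horner steps 5 → 6, so m(7) = 6.
  α_2 = 6: Horner steps 5 → 1, so m(6) = 1.
  α_3 = 4: Horner steps 5 → 2, so m(4) = 2.
  α_4 = 5: Horner steps 5 → 7, so m(5) = 7.
  α_5 = 8: Horner steps 5 → 0, so m(8) = 0.
Codeword c = [6, 1, 2, 7, 0] ∈ F_11^5.


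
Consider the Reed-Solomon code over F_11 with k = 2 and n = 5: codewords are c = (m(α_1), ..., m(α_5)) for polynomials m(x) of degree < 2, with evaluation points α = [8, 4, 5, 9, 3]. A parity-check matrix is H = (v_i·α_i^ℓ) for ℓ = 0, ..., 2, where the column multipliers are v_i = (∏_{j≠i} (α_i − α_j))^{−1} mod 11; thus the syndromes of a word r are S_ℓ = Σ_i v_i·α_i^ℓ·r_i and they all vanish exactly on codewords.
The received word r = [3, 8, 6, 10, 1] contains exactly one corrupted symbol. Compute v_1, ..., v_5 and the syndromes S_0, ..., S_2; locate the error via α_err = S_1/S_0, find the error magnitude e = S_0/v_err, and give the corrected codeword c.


S = (1, 5, 3), error at position 3, error magnitude e = 2, c = [3, 8, 4, 10, 1].

Step 1: column multipliers v_i = (∏_{j≠i}(α_i − α_j))^{−1} mod 11.
  i = 1 (α = 8): (8−4)(8−5)(8−9)(8−3) = 4·3·(−1)·5 = −60 ≡ 6, so v_1 = 6^{−1} = 2 (mod 11).
  i = 2 (α = 4): (4−8)(4−5)(4−9)(4−3) = (−4)·(−1)·(−5)·1 = −20 ≡ 2, so v_2 = 2^{−1} = 6 (mod 11).
  i = 3 (α = 5): (5−8)(5−4)(5−9)(5−3) = (−3)·1·(−4)·2 = 24 ≡ 2, so v_3 = 2^{−1} = 6 (mod 11).
  i = 4 (α = 9): (9−8)(9−4)(9−5)(9−3) = 1·5·4·6 = 120 ≡ 10, so v_4 = 10^{−1} = 10 (mod 11).
  i = 5 (α = 3): (3−8)(3−4)(3−5)(3−9) = (−5)·(−1)·(−2)·(−6) = 60 ≡ 5, so v_5 = 5^{−1} = 9 (mod 11).
  v = [2, 6, 6, 10, 9].
Step 2: syndromes of r = [3, 8, 6, 10, 1] (all sums mod 11).
  S_0 = Σ v_i r_i = 2·3 + 6·8 + 6·6 + 10·10 + 9·1 = 199 ≡ 1.
  S_1 = Σ v_i α_i r_i = 2·8·3 + 6·4·8 + 6·5·6 + 10·9·10 + 9·3·1 = 1347 ≡ 5.
  α_i^2 mod 11 = [9, 5, 3, 4, 9].
  S_2 = Σ v_i α_i^2 r_i = 2·9·3 + 6·5·8 + 6·3·6 + 10·4·10 + 9·9·1 = 883 ≡ 3.
  S = (1, 5, 3) ≠ 0, so r is not a codeword (an error is present).
Step 3: locate the error. For a single error e at position i, S_ℓ = v_i·e·α_i^ℓ, so α_err = S_1/S_0.
  S_0^{−1} = 1^{−1} = 1 (mod 11), so α_err = 5·1 = 5 ≡ 5 = α_3. Error position i = 3.
  Consistency check: S_2/S_1 = 3·9 = 27 ≡ 5 = α_err ✓ (single-error assumption holds).
Step 4: error magnitude e = S_0/v_3 = S_0·∏_{j≠3}(α_3 − α_j) = 1·2 = 2 ≡ 2 (mod 11).
Step 5: correct position 3: c_3 = r_3 − e = 6 − 2 ≡ 4 (mod 11). Hence c = [3, 8, 4, 10, 1].
  Check: interpolating c through the α_i gives m(x) = 2 + 7·x (degree < 2) with m(α_i) = c_i for every i, so c is indeed a codeword.


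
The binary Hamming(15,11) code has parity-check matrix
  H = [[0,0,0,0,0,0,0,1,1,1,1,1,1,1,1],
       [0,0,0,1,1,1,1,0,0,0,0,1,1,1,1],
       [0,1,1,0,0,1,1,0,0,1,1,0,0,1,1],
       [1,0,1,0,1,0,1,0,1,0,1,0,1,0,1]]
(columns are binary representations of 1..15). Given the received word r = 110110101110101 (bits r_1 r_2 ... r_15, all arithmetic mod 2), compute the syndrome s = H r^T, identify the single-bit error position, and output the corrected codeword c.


s = (1, 1, 1, 1)^T, error position = 15, corrected codeword c = 110110101110100

Compute s = H r^T mod 2 one row at a time:
  s_1 = 0 + 1 + 1 + 1 + 0 + 1 + 0 + 1 = 5 ≡ 1 (mod 2).
  s_2 = 1 + 1 + 0 + 1 + 0 + 1 + 0 + 1 = 5 ≡ 1 (mod 2).
  s_3 = 1 + 0 + 0 + 1 + 1 + 1 + 0 + 1 = 5 ≡ 1 (mod 2).
  s_4 = 1 + 0 + 1 + 1 + 1 + 1 + 1 + 1 = 7 ≡ 1 (mod 2).
s = (1, 1, 1, 1)^T — this equals column 15 of H (binary 1111), so error is at position 15.
Correct: flip bit 15 of r = 110110101110101 to get c = 110110101110100.


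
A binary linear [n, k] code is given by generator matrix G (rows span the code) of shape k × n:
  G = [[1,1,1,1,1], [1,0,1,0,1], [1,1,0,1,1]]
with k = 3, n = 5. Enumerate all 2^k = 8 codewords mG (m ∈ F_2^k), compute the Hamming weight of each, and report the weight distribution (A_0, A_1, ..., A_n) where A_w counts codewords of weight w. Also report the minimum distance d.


Weight distribution: A_0 = 1, A_1 = 1, A_2 = 2, A_3 = 2, A_4 = 1, A_5 = 1. Minimum distance d = 1.

Enumerate all 2^3 = 8 messages m ∈ F_2^3.
For each, compute codeword c = mG in F_2^5, then tally its weight.
  m = 000 → c = 00000, weight = 0.
  m = 100 → c = 11111, weight = 5.
  m = 010 → c = 10101, weight = 3.
  m = 110 → c = 01010, weight = 2.
  m = 001 → c = 11011, weight = 4.
  m = 101 → c = 00100, weight = 1.
  m = 011 → c = 01110, weight = 3.
  m = 111 → c = 10001, weight = 2.
Tally weights:
  weight 0: 1 codewords.
  weight 1: 1 codewords.
  weight 2: 2 codewords.
  weight 3: 2 codewords.
  weight 4: 1 codewords.
  weight 5: 1 codewords.
Minimum distance d = smallest w > 0 with A_w > 0 = 1.
Sanity: Σ A_w = 8 = 2^3 = 8 ✓.


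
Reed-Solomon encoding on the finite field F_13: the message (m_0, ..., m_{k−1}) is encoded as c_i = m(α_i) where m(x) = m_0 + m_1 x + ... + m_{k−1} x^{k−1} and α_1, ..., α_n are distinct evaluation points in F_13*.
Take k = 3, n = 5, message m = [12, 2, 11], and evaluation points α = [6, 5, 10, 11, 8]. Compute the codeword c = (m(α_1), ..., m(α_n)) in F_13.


c = [4, 11, 1, 0, 4]

Message polynomial: m(x) = 12 + 2·x + 11·x^2 (mod 13).
For each evaluation point α_i, compute m(α_i) mod 13:
  α_1 = 6: Horner steps 11 → 3 → 4, so m(6) = 4.
  α_2 = 5: Horner steps 11 → 5 → 11, so m(5) = 11.
  α_3 = 10: Horner steps 11 → 8 → 1, so m(10) = 1.
  α_4 = 11: Horner steps 11 → 6 → 0, so m(11) = 0.
  α_5 = 8: Horner steps 11 → 12 → 4, so m(8) = 4.
Codeword c = [4, 11, 1, 0, 4] ∈ F_13^5.


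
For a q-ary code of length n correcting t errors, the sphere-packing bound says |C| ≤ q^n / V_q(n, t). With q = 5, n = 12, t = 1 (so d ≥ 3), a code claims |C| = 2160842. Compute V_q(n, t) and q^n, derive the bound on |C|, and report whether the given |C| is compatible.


V_q(n, t) = 49, q^n = 244140625, Hamming bound = 4982461, |C| = 2160842 ≤ bound (satisfied).

Step 1: Compute V_q(n, t) = Σ_{j=0}^1 C(n, j) (q−1)^j.
  j = 0: C(12,0)·(4)^0 = 1·1 = 1.
  j = 1: C(12,1)·(4)^1 = 12·4 = 48.
  V_q(n, t) = 1 + 48 = 49.
Step 2: q^n = 5^12 = 244140625.
Step 3: Hamming bound ⌊q^n / V_q(n,t)⌋ = ⌊244140625/49⌋ = 4982461.
Step 4: Compare |C| = 2160842 to 4982461: satisfied.
The claimed |C| lies below the Hamming bound.


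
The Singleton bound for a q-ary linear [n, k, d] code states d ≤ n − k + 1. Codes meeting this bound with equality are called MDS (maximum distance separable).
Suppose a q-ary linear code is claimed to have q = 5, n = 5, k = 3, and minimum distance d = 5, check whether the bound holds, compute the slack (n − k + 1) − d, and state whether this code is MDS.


Singleton RHS = n − k + 1 = 3, slack = -2, bound violated (no such code; not MDS).

Singleton bound: d ≤ n − k + 1.
Here n = 5, k = 3, so n − k + 1 = 3.
Given d = 5, check d ≤ 3: NO.
Slack = (n − k + 1) − d = -2.
The slack is negative: d = 5 exceeds n − k + 1 = 3 by 2, so the Singleton bound is violated and no linear [5, 3, 5]_5 code can exist. In particular it is not MDS (MDS requires d = n − k + 1 exactly).
Description: the claimed parameters are [5, 3, 5]_5; such a code would be impossible (violates the Singleton bound).


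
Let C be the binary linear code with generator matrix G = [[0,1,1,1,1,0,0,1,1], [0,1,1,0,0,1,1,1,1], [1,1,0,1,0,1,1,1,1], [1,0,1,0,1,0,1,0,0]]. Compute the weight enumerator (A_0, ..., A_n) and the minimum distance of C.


Weight distribution: A_0 = 1, A_1 = 1, A_3 = 2, A_4 = 3, A_5 = 3, A_6 = 4, A_7 = 2. Minimum distance d = 1.

Enumerate all 2^4 = 16 messages m ∈ F_2^4.
For each, compute codeword c = mG in F_2^9, then tally its weight.
  m = 0000 → c = 000000000, weight = 0.
  m = 1000 → c = 011110011, weight = 6.
  m = 0100 → c = 011001111, weight = 6.
  m = 1100 → c = 000111100, weight = 4.
  m = 0010 → c = 110101111, weight = 7.
  m = 1010 → c = 101011100, weight = 5.
  m = 0110 → c = 101100000, weight = 3.
  m = 1110 → c = 110010011, weight = 5.
  m = 0001 → c = 101010100, weight = 4.
  m = 1001 → c = 110100111, weight = 6.
  m = 0101 → c = 110011011, weight = 6.
  m = 1101 → c = 101101000, weight = 4.
  m = 0011 → c = 011111011, weight = 7.
  m = 1011 → c = 000001000, weight = 1.
  m = 0111 → c = 000110100, weight = 3.
  m = 1111 → c = 011000111, weight = 5.
Tally weights:
  weight 0: 1 codewords.
  weight 1: 1 codewords.
  weight 3: 2 codewords.
  weight 4: 3 codewords.
  weight 5: 3 codewords.
  weight 6: 4 codewords.
  weight 7: 2 codewords.
Minimum distance d = smallest w > 0 with A_w > 0 = 1.
Sanity: Σ A_w = 16 = 2^4 = 16 ✓.


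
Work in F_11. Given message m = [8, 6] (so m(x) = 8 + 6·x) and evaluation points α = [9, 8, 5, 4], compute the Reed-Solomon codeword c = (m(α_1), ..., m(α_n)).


c = [7, 1, 5, 10]

Message polynomial: m(x) = 8 + 6·x (mod 11).
For each evaluation point α_i, compute m(α_i) mod 11:
  α_1 = 9: Horner steps 6 → 7, so m(9) = 7.
  α_2 = 8: Horner steps 6 → 1, so m(8) = 1.
  α_3 = 5: Horner steps 6 → 5, so m(5) = 5.
  α_4 = 4: Horner steps 6 → 10, so m(4) = 10.
Codeword c = [7, 1, 5, 10] ∈ F_11^4.


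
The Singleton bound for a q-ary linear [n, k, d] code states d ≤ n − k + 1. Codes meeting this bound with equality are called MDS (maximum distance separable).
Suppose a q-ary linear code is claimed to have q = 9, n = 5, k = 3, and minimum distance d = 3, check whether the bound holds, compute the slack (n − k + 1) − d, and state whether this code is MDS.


Singleton RHS = n − k + 1 = 3, slack = 0, bound satisfied, MDS.

Singleton bound: d ≤ n − k + 1.
Here n = 5, k = 3, so n − k + 1 = 3.
Given d = 3, check d ≤ 3: YES.
Slack = (n − k + 1) − d = 0.
The code is MDS (slack = 0).
Description: the claimed parameters are [5, 3, 3]_9; such a code would be MDS (meets Singleton bound).


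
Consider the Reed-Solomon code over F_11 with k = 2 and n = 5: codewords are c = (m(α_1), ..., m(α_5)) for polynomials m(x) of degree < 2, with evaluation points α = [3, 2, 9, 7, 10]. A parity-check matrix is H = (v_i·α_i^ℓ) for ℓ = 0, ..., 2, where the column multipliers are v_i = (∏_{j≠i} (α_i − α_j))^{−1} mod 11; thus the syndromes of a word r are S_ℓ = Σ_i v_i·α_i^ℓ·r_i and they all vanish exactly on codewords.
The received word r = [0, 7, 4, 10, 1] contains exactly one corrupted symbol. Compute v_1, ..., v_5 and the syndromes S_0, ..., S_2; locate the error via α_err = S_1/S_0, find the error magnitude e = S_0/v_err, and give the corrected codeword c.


S = (3, 6, 1), error at position 2, error magnitude e = 4, c = [0, 3, 4, 10, 1].

Step 1: column multipliers v_i = (∏_{j≠i}(α_i − α_j))^{−1} mod 11.
  i = 1 (α = 3): (3−2)(3−9)(3−7)(3−10) = 1·(−6)·(−4)·(−7) = −168 ≡ 8, so v_1 = 8^{−1} = 7 (mod 11).
  i = 2 (α = 2): (2−3)(2−9)(2−7)(2−10) = (−1)·(−7)·(−5)·(−8) = 280 ≡ 5, so v_2 = 5^{−1} = 9 (mod 11).
  i = 3 (α = 9): (9−3)(9−2)(9−7)(9−10) = 6·7·2·(−1) = −84 ≡ 4, so v_3 = 4^{−1} = 3 (mod 11).
  i = 4 (α = 7): (7−3)(7−2)(7−9)(7−10) = 4·5·(−2)·(−3) = 120 ≡ 10, so v_4 = 10^{−1} = 10 (mod 11).
  i = 5 (α = 10): (10−3)(10−2)(10−9)(10−7) = 7·8·1·3 = 168 ≡ 3, so v_5 = 3^{−1} = 4 (mod 11).
  v = [7, 9, 3, 10, 4].
Step 2: syndromes of r = [0, 7, 4, 10, 1] (all sums mod 11).
  S_0 = Σ v_i r_i = 7·0 + 9·7 + 3·4 + 10·10 + 4·1 = 179 ≡ 3.
  S_1 = Σ v_i α_i r_i = 7·3·0 + 9·2·7 + 3·9·4 + 10·7·10 + 4·10·1 = 974 ≡ 6.
  α_i^2 mod 11 = [9, 4, 4, 5, 1].
  S_2 = Σ v_i α_i^2 r_i = 7·9·0 + 9·4·7 + 3·4·4 + 10·5·10 + 4·1·1 = 804 ≡ 1.
  S = (3, 6, 1) ≠ 0, so r is not a codeword (an error is present).
Step 3: locate the error. For a single error e at position i, S_ℓ = v_i·e·α_i^ℓ, so α_err = S_1/S_0.
  S_0^{−1} = 3^{−1} = 4 (mod 11), so α_err = 6·4 = 24 ≡ 2 = α_2. Error position i = 2.
  Consistency check: S_2/S_1 = 1·2 = 2 ≡ 2 = α_err ✓ (single-error assumption holds).
Step 4: error magnitude e = S_0/v_2 = S_0·∏_{j≠2}(α_2 − α_j) = 3·5 = 15 ≡ 4 (mod 11).
Step 5: correct position 2: c_2 = r_2 − e = 7 − 4 ≡ 3 (mod 11). Hence c = [0, 3, 4, 10, 1].
  Check: interpolating c through the α_i gives m(x) = 9 + 8·x (degree < 2) with m(α_i) = c_i for every i, so c is indeed a codeword.


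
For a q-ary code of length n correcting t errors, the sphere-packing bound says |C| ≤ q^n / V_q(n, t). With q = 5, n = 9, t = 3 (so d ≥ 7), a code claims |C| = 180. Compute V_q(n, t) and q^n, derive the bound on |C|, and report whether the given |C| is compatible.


V_q(n, t) = 5989, q^n = 1953125, Hamming bound = 326, |C| = 180 ≤ bound (satisfied).

Step 1: Compute V_q(n, t) = Σ_{j=0}^3 C(n, j) (q−1)^j.
  j = 0: C(9,0)·(4)^0 = 1·1 = 1.
  j = 1: C(9,1)·(4)^1 = 9·4 = 36.
  j = 2: C(9,2)·(4)^2 = 36·16 = 576.
  j = 3: C(9,3)·(4)^3 = 84·64 = 5376.
  V_q(n, t) = 1 + 36 + 576 + 5376 = 5989.
Step 2: q^n = 5^9 = 1953125.
Step 3: Hamming bound ⌊q^n / V_q(n,t)⌋ = ⌊1953125/5989⌋ = 326.
Step 4: Compare |C| = 180 to 326: satisfied.
The claimed |C| lies below the Hamming bound.


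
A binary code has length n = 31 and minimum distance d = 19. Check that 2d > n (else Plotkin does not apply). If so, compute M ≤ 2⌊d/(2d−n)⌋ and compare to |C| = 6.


Plotkin bound M ≤ 4; given |C| = 6 > bound (violated).

Check applicability: 2d = 38, n = 31.
2d − n = 7 > 0, so Plotkin applies.
Compute d/(2d−n) = 19/7 ≈ 2.7143.
⌊d/(2d−n)⌋ = 2.
Plotkin bound: M ≤ 2·2 = 4.
Given |C| = 6, check: VIOLATED.
This |C| is above the Plotkin bound, so no binary code with n = 31, d = 19 and 6 codewords exists.


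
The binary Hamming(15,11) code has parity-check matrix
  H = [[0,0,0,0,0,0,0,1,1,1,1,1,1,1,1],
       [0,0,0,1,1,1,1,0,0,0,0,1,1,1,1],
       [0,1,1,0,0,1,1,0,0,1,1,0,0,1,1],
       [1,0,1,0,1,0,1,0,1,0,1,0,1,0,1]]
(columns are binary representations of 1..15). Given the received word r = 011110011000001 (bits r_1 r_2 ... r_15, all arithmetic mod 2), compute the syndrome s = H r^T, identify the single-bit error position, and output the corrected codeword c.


s = (1, 1, 1, 0)^T, error position = 14, corrected codeword c = 011110011000011

Compute s = H r^T mod 2 one row at a time:
  s_1 = 1 + 1 + 0 + 0 + 0 + 0 + 0 + 1 = 3 ≡ 1 (mod 2).
  s_2 = 1 + 1 + 0 + 0 + 0 + 0 + 0 + 1 = 3 ≡ 1 (mod 2).
  s_3 = 1 + 1 + 0 + 0 + 0 + 0 + 0 + 1 = 3 ≡ 1 (mod 2).
  s_4 = 0 + 1 + 1 + 0 + 1 + 0 + 0 + 1 = 4 ≡ 0 (mod 2).
s = (1, 1, 1, 0)^T — this equals column 14 of H (binary 1110), so error is at position 14.
Correct: flip bit 14 of r = 011110011000001 to get c = 011110011000011.


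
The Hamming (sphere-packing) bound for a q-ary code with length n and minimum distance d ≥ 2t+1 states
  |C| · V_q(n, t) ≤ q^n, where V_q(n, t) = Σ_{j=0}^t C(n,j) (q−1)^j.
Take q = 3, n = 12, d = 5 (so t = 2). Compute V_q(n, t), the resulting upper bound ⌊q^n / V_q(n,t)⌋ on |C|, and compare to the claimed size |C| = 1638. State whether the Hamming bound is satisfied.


V_q(n, t) = 289, q^n = 531441, Hamming bound = 1838, |C| = 1638 ≤ bound (satisfied).

Step 1: Compute V_q(n, t) = Σ_{j=0}^2 C(n, j) (q−1)^j.
  j = 0: C(12,0)·(2)^0 = 1·1 = 1.
  j = 1: C(12,1)·(2)^1 = 12·2 = 24.
  j = 2: C(12,2)·(2)^2 = 66·4 = 264.
  V_q(n, t) = 1 + 24 + 264 = 289.
Step 2: q^n = 3^12 = 531441.
Step 3: Hamming bound ⌊q^n / V_q(n,t)⌋ = ⌊531441/289⌋ = 1838.
Step 4: Compare |C| = 1638 to 1838: satisfied.
The claimed |C| lies below the Hamming bound.


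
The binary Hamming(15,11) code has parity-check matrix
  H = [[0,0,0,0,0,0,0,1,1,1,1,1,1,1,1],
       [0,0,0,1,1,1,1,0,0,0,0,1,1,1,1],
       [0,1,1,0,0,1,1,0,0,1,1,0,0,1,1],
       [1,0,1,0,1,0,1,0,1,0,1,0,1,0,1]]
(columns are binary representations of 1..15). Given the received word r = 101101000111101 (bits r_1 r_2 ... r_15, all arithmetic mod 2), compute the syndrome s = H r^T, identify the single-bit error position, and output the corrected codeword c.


s = (1, 1, 1, 1)^T, error position = 15, corrected codeword c = 101101000111100

Compute s = H r^T mod 2 one row at a time:
  s_1 = 0 + 0 + 1 + 1 + 1 + 1 + 0 + 1 = 5 ≡ 1 (mod 2).
  s_2 = 1 + 0 + 1 + 0 + 1 + 1 + 0 + 1 = 5 ≡ 1 (mod 2).
  s_3 = 0 + 1 + 1 + 0 + 1 + 1 + 0 + 1 = 5 ≡ 1 (mod 2).
  s_4 = 1 + 1 + 0 + 0 + 0 + 1 + 1 + 1 = 5 ≡ 1 (mod 2).
s = (1, 1, 1, 1)^T — this equals column 15 of H (binary 1111), so error is at position 15.
Correct: flip bit 15 of r = 101101000111101 to get c = 101101000111100.


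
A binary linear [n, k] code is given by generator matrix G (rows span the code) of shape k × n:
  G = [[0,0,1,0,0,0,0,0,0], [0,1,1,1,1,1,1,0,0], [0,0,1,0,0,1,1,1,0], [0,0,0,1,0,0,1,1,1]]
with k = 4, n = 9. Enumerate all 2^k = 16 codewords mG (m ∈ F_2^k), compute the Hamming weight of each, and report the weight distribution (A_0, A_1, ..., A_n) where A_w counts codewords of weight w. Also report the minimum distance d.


Weight distribution: A_0 = 1, A_1 = 1, A_3 = 2, A_4 = 5, A_5 = 5, A_6 = 2. Minimum distance d = 1.

Enumerate all 2^4 = 16 messages m ∈ F_2^4.
For each, compute codeword c = mG in F_2^9, then tally its weight.
  m = 0000 → c = 000000000, weight = 0.
  m = 1000 → c = 001000000, weight = 1.
  m = 0100 → c = 011111100, weight = 6.
  m = 1100 → c = 010111100, weight = 5.
  m = 0010 → c = 001001110, weight = 4.
  m = 1010 → c = 000001110, weight = 3.
  m = 0110 → c = 010110010, weight = 4.
  m = 1110 → c = 011110010, weight = 5.
  m = 0001 → c = 000100111, weight = 4.
  m = 1001 → c = 001100111, weight = 5.
  m = 0101 → c = 011011011, weight = 6.
  m = 1101 → c = 010011011, weight = 5.
  m = 0011 → c = 001101001, weight = 4.
  m = 1011 → c = 000101001, weight = 3.
  m = 0111 → c = 010010101, weight = 4.
  m = 1111 → c = 011010101, weight = 5.
Tally weights:
  weight 0: 1 codewords.
  weight 1: 1 codewords.
  weight 3: 2 codewords.
  weight 4: 5 codewords.
  weight 5: 5 codewords.
  weight 6: 2 codewords.
Minimum distance d = smallest w > 0 with A_w > 0 = 1.
Sanity: Σ A_w = 16 = 2^4 = 16 ✓.


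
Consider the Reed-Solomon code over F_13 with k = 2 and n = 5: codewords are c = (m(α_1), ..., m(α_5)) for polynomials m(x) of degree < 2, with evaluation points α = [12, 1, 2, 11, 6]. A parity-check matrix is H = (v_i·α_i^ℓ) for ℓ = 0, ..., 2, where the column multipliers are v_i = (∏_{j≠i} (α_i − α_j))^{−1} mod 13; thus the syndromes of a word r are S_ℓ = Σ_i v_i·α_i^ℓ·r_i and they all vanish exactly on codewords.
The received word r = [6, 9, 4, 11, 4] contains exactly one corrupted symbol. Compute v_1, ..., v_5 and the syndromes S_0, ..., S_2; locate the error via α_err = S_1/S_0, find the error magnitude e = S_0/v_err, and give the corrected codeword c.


S = (10, 8, 9), error at position 5, error magnitude e = 7, c = [6, 9, 4, 11, 10].

Step 1: column multipliers v_i = (∏_{j≠i}(α_i − α_j))^{−1} mod 13.
  i = 1 (α = 12): (12−1)(12−2)(12−11)(12−6) = 11·10·1·6 = 660 ≡ 10, so v_1 = 10^{−1} = 4 (mod 13).
  i = 2 (α = 1): (1−12)(1−2)(1−11)(1−6) = (−11)·(−1)·(−10)·(−5) = 550 ≡ 4, so v_2 = 4^{−1} = 10 (mod 13).
  i = 3 (α = 2): (2−12)(2−1)(2−11)(2−6) = (−10)·1·(−9)·(−4) = −360 ≡ 4, so v_3 = 4^{−1} = 10 (mod 13).
  i = 4 (α = 11): (11−12)(11−1)(11−2)(11−6) = (−1)·10·9·5 = −450 ≡ 5, so v_4 = 5^{−1} = 8 (mod 13).
  i = 5 (α = 6): (6−12)(6−1)(6−2)(6−11) = (−6)·5·4·(−5) = 600 ≡ 2, so v_5 = 2^{−1} = 7 (mod 13).
  v = [4, 10, 10, 8, 7].
Step 2: syndromes of r = [6, 9, 4, 11, 4] (all sums mod 13).
  S_0 = Σ v_i r_i = 4·6 + 10·9 + 10·4 + 8·11 + 7·4 = 270 ≡ 10.
  S_1 = Σ v_i α_i r_i = 4·12·6 + 10·1·9 + 10·2·4 + 8·11·11 + 7·6·4 = 1594 ≡ 8.
  α_i^2 mod 13 = [1, 1, 4, 4, 10].
  S_2 = Σ v_i α_i^2 r_i = 4·1·6 + 10·1·9 + 10·4·4 + 8·4·11 + 7·10·4 = 906 ≡ 9.
  S = (10, 8, 9) ≠ 0, so r is not a codeword (an error is present).
Step 3: locate the error. For a single error e at position i, S_ℓ = v_i·e·α_i^ℓ, so α_err = S_1/S_0.
  S_0^{−1} = 10^{−1} = 4 (mod 13), so α_err = 8·4 = 32 ≡ 6 = α_5. Error position i = 5.
  Consistency check: S_2/S_1 = 9·5 = 45 ≡ 6 = α_err ✓ (single-error assumption holds).
Step 4: error magnitude e = S_0/v_5 = S_0·∏_{j≠5}(α_5 − α_j) = 10·2 = 20 ≡ 7 (mod 13).
Step 5: correct position 5: c_5 = r_5 − e = 4 − 7 ≡ 10 (mod 13). Hence c = [6, 9, 4, 11, 10].
  Check: interpolating c through the α_i gives m(x) = 1 + 8·x (degree < 2) with m(α_i) = c_i for every i, so c is indeed a codeword.


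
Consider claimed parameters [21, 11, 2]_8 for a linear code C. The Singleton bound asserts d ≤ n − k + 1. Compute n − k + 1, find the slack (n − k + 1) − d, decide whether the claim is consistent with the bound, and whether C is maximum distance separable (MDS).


Singleton RHS = n − k + 1 = 11, slack = 9, bound satisfied, not MDS.

Singleton bound: d ≤ n − k + 1.
Here n = 21, k = 11, so n − k + 1 = 11.
Given d = 2, check d ≤ 11: YES.
Slack = (n − k + 1) − d = 9.
The code is NOT MDS (slack = 9 > 0).
Description: the claimed parameters are [21, 11, 2]_8; such a code would be non-MDS.


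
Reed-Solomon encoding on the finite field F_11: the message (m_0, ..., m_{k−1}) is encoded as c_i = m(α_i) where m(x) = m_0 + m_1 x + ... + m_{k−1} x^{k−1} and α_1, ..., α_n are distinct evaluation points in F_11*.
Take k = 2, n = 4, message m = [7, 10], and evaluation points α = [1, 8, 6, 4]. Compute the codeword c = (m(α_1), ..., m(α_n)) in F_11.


c = [6, 10, 1, 3]

Message polynomial: m(x) = 7 + 10·x (mod 11).
For each evaluation point α_i, compute m(α_i) mod 11:
  α_1 = 1: Horner steps 10 → 6, so m(1) = 6.
  α_2 = 8: Horner steps 10 → 10, so m(8) = 10.
  α_3 = 6: Horner steps 10 → 1, so m(6) = 1.
  α_4 = 4: Horner steps 10 → 3, so m(4) = 3.
Codeword c = [6, 10, 1, 3] ∈ F_11^4.


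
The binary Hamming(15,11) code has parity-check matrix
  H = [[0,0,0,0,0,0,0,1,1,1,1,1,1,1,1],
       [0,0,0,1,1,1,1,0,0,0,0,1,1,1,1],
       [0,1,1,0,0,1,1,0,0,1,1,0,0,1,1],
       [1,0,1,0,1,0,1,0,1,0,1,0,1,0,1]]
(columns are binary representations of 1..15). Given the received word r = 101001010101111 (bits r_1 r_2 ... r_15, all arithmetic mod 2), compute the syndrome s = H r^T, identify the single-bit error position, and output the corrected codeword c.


s = (0, 1, 1, 0)^T, error position = 6, corrected codeword c = 101000010101111

Compute s = H r^T mod 2 one row at a time:
  s_1 = 1 + 0 + 1 + 0 + 1 + 1 + 1 + 1 = 6 ≡ 0 (mod 2).
  s_2 = 0 + 0 + 1 + 0 + 1 + 1 + 1 + 1 = 5 ≡ 1 (mod 2).
  s_3 = 0 + 1 + 1 + 0 + 1 + 0 + 1 + 1 = 5 ≡ 1 (mod 2).
  s_4 = 1 + 1 + 0 + 0 + 0 + 0 + 1 + 1 = 4 ≡ 0 (mod 2).
s = (0, 1, 1, 0)^T — this equals column 6 of H (binary 0110), so error is at position 6.
Correct: flip bit 6 of r = 101001010101111 to get c = 101000010101111.


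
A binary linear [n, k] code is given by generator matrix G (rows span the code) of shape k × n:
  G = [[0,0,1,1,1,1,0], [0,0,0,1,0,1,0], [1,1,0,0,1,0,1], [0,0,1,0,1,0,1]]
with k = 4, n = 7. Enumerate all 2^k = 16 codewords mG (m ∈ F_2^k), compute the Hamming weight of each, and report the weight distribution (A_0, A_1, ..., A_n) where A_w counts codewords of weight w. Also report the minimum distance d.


Weight distribution: A_0 = 1, A_1 = 1, A_2 = 2, A_3 = 4, A_4 = 3, A_5 = 3, A_6 = 2. Minimum distance d = 1.

Enumerate all 2^4 = 16 messages m ∈ F_2^4.
For each, compute codeword c = mG in F_2^7, then tally its weight.
  m = 0000 → c = 0000000, weight = 0.
  m = 1000 → c = 0011110, weight = 4.
  m = 0100 → c = 0001010, weight = 2.
  m = 1100 → c = 0010100, weight = 2.
  m = 0010 → c = 1100101, weight = 4.
  m = 1010 → c = 1111011, weight = 6.
  m = 0110 → c = 1101111, weight = 6.
  m = 1110 → c = 1110001, weight = 4.
  m = 0001 → c = 0010101, weight = 3.
  m = 1001 → c = 0001011, weight = 3.
  m = 0101 → c = 0011111, weight = 5.
  m = 1101 → c = 0000001, weight = 1.
  m = 0011 → c = 1110000, weight = 3.
  m = 1011 → c = 1101110, weight = 5.
  m = 0111 → c = 1111010, weight = 5.
  m = 1111 → c = 1100100, weight = 3.
Tally weights:
  weight 0: 1 codewords.
  weight 1: 1 codewords.
  weight 2: 2 codewords.
  weight 3: 4 codewords.
  weight 4: 3 codewords.
  weight 5: 3 codewords.
  weight 6: 2 codewords.
Minimum distance d = smallest w > 0 with A_w > 0 = 1.
Sanity: Σ A_w = 16 = 2^4 = 16 ✓.


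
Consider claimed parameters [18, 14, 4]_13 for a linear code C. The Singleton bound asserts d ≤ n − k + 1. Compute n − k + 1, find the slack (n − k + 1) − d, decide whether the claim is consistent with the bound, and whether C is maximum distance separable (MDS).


Singleton RHS = n − k + 1 = 5, slack = 1, bound satisfied, not MDS.

Singleton bound: d ≤ n − k + 1.
Here n = 18, k = 14, so n − k + 1 = 5.
Given d = 4, check d ≤ 5: YES.
Slack = (n − k + 1) − d = 1.
The code is NOT MDS (slack = 1 > 0).
Description: the claimed parameters are [18, 14, 4]_13; such a code would be non-MDS.


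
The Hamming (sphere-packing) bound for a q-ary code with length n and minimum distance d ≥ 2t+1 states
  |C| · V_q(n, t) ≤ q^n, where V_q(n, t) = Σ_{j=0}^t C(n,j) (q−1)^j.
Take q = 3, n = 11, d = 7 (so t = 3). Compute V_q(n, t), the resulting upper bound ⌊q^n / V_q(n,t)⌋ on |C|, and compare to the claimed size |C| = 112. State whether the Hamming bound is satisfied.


V_q(n, t) = 1563, q^n = 177147, Hamming bound = 113, |C| = 112 ≤ bound (satisfied).

Step 1: Compute V_q(n, t) = Σ_{j=0}^3 C(n, j) (q−1)^j.
  j = 0: C(11,0)·(2)^0 = 1·1 = 1.
  j = 1: C(11,1)·(2)^1 = 11·2 = 22.
  j = 2: C(11,2)·(2)^2 = 55·4 = 220.
  j = 3: C(11,3)·(2)^3 = 165·8 = 1320.
  V_q(n, t) = 1 + 22 + 220 + 1320 = 1563.
Step 2: q^n = 3^11 = 177147.
Step 3: Hamming bound ⌊q^n / V_q(n,t)⌋ = ⌊177147/1563⌋ = 113.
Step 4: Compare |C| = 112 to 113: satisfied.
The claimed |C| lies below the Hamming bound.


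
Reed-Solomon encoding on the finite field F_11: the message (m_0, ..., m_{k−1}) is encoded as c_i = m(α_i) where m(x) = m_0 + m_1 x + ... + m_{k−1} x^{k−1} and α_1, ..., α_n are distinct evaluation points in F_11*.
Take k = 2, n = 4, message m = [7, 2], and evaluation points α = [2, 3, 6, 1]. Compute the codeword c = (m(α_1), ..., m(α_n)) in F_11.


c = [0, 2, 8, 9]

Message polynomial: m(x) = 7 + 2·x (mod 11).
For each evaluation point α_i, compute m(α_i) mod 11:
  α_1 = 2: Horner steps 2 → 0, so m(2) = 0.
  α_2 = 3: Horner steps 2 → 2, so m(3) = 2.
  α_3 = 6: Horner steps 2 → 8, so m(6) = 8.
  α_4 = 1: Horner steps 2 → 9, so m(1) = 9.
Codeword c = [0, 2, 8, 9] ∈ F_11^4.


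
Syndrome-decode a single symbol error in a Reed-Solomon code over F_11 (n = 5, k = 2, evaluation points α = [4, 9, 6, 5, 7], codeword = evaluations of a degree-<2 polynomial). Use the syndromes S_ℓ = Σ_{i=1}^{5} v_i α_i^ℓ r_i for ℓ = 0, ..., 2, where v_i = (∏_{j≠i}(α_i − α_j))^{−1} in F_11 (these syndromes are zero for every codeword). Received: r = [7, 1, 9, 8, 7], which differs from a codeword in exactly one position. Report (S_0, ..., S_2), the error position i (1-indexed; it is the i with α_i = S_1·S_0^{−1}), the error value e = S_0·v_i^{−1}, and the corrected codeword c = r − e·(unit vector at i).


S = (3, 10, 4), error at position 5, error magnitude e = 8, c = [7, 1, 9, 8, 10].

Step 1: column multipliers v_i = (∏_{j≠i}(α_i − α_j))^{−1} mod 11.
  i = 1 (α = 4): (4−9)(4−6)(4−5)(4−7) = (−5)·(−2)·(−1)·(−3) = 30 ≡ 8, so v_1 = 8^{−1} = 7 (mod 11).
  i = 2 (α = 9): (9−4)(9−6)(9−5)(9−7) = 5·3·4·2 = 120 ≡ 10, so v_2 = 10^{−1} = 10 (mod 11).
  i = 3 (α = 6): (6−4)(6−9)(6−5)(6−7) = 2·(−3)·1·(−1) = 6 ≡ 6, so v_3 = 6^{−1} = 2 (mod 11).
  i = 4 (α = 5): (5−4)(5−9)(5−6)(5−7) = 1·(−4)·(−1)·(−2) = −8 ≡ 3, so v_4 = 3^{−1} = 4 (mod 11).
  i = 5 (α = 7): (7−4)(7−9)(7−6)(7−5) = 3·(−2)·1·2 = −12 ≡ 10, so v_5 = 10^{−1} = 10 (mod 11).
  v = [7, 10, 2, 4, 10].
Step 2: syndromes of r = [7, 1, 9, 8, 7] (all sums mod 11).
  S_0 = Σ v_i r_i = 7·7 + 10·1 + 2·9 + 4·8 + 10·7 = 179 ≡ 3.
  S_1 = Σ v_i α_i r_i = 7·4·7 + 10·9·1 + 2·6·9 + 4·5·8 + 10·7·7 = 1044 ≡ 10.
  α_i^2 mod 11 = [5, 4, 3, 3, 5].
  S_2 = Σ v_i α_i^2 r_i = 7·5·7 + 10·4·1 + 2·3·9 + 4·3·8 + 10·5·7 = 785 ≡ 4.
  S = (3, 10, 4) ≠ 0, so r is not a codeword (an error is present).
Step 3: locate the error. For a single error e at position i, S_ℓ = v_i·e·α_i^ℓ, so α_err = S_1/S_0.
  S_0^{−1} = 3^{−1} = 4 (mod 11), so α_err = 10·4 = 40 ≡ 7 = α_5. Error position i = 5.
  Consistency check: S_2/S_1 = 4·10 = 40 ≡ 7 = α_err ✓ (single-error assumption holds).
Step 4: error magnitude e = S_0/v_5 = S_0·∏_{j≠5}(α_5 − α_j) = 3·10 = 30 ≡ 8 (mod 11).
Step 5: correct position 5: c_5 = r_5 − e = 7 − 8 ≡ 10 (mod 11). Hence c = [7, 1, 9, 8, 10].
  Check: interpolating c through the α_i gives m(x) = 3 + 1·x (degree < 2) with m(α_i) = c_i for every i, so c is indeed a codeword.
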